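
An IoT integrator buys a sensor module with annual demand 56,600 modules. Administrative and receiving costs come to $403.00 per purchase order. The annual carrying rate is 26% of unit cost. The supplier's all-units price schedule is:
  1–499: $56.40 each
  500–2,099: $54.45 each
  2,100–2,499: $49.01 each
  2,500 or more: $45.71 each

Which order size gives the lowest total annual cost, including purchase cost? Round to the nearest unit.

Q* ≈ 2,500 modules

Holding cost per unit per year at price C is H = 0.26·C.
For each price level, check whether its EOQ is feasible; otherwise the best quantity at that price is the breakpoint.
Tier 1 ($56.40): EOQ = 1763.8 exceeds tier's upper bound 499, so this tier is dominated.
EOQ at $54.45 = 1795.1 (feasible in tier 2): TC = 56,600×$54.45 + (56,600/1795.1)×403 + (1795.1/2)×0.26×$54.45 = $3,107,283.32.
EOQ at $49.01 = 1892.1 < 2100, so use break Q=2100: TC = 56,600×$49.01 + (56,600/2100.0)×403 + (2100.0/2)×0.26×$49.01 = $2,798,207.54.
EOQ at $45.71 = 1959.2 < 2500, so use break Q=2500: TC = 56,600×$45.71 + (56,600/2500.0)×403 + (2500.0/2)×0.26×$45.71 = $2,611,165.67.
Lowest total cost is $2,611,165.67 at Q = 2500.0.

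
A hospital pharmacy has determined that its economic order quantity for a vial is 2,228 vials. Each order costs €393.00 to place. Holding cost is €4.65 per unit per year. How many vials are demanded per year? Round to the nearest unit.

D ≈ 29,367 vials per year

Squaring Q* = √(2DS/H) gives Q*² = 2DS/H.
From Q* = √(2DS/H): D = Q*²H / (2S) = 2,228² × 4.65 / (2 × 393) = 29367.081.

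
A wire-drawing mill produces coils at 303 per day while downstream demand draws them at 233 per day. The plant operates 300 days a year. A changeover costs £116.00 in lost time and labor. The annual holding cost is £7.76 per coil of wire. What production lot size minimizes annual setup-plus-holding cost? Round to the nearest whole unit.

Q* ≈ 3,008 coils

Annual demand D = 233 × 300 = 69,900.
Production build-up factor (1 − d/p) = 1 − 233/303 = 0.2310.
Q* = √(2DS / (H(1 − d/p))) = √(2 × 69,900 × 116 / (7.76 × 0.2310)).
= √(16,216,800 / 1.7927) ≈ 3007.627.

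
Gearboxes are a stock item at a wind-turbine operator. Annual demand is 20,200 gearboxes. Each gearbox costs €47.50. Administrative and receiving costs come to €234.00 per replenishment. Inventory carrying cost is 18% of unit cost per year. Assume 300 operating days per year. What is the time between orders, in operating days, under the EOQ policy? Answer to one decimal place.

T ≈ 15.6 days

Holding cost H = 0.18 × €47.50 = €8.5500 per unit per year.
EOQ = √(2DS/H) = √(2 × 20,200 × 234 / 8.55) ≈ 1051.52.
Cycle time = Q*/D × 300 = 1051.52 / 20,200 × 300 ≈ 15.617 days.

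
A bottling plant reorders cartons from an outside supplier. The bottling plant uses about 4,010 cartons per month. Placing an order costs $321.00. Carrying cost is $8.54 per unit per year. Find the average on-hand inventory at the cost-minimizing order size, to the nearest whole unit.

Average inventory ≈ 951 cartons

Annual demand D = 4,010 × 12 = 48,120.
EOQ = √(2DS/H) = √(2 × 48,120 × 321 / 8.54) ≈ 1901.96.
Average inventory = Q*/2 ≈ 1901.96 / 2 = 950.980.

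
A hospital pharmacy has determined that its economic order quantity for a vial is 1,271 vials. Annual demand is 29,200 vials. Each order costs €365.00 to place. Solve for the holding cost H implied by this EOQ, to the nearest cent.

H ≈ €13.20

The basic EOQ model gives Q* = √(2DS/H); rearrange for the unknown.
From Q* = √(2DS/H): H = 2DS / Q*² = 2 × 29,200 × 365 / 1,271² = 13.1952.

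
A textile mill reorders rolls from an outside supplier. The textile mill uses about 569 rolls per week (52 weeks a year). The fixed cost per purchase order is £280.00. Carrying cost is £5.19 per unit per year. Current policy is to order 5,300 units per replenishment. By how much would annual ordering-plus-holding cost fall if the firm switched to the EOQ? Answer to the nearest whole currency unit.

Extra cost ≈ £6,043 per year

Annual demand D = 569 × 52 = 29,588.
EOQ = √(2DS/H) = √(2 × 29,588 × 280 / 5.19) ≈ 1786.77.
Cost at Q* = (D/Q*)S + (Q*/2)H = √(2DSH) ≈ £9,273.33.
Cost at Q = 5,300: (29,588/5,300)×280 + (5,300/2)×5.19 = £1,563.14 + £13,753.50 = £15,316.64.
Excess = £15,316.64 − £9,273.33 = £6,043.31.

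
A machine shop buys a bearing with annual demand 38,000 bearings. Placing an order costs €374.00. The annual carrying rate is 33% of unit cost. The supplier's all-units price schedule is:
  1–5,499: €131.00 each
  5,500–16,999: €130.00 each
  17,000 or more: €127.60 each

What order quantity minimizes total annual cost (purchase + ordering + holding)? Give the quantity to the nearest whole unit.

Q* ≈ 811 bearings

Holding cost per unit per year at price C is H = 0.33·C.
For each price level, check whether its EOQ is feasible; otherwise the best quantity at that price is the breakpoint.
EOQ at €131.00 = 810.9 (feasible in tier 1): TC = 38,000×€131.00 + (38,000/810.9)×374 + (810.9/2)×0.33×€131.00 = €5,013,053.81.
EOQ at €130.00 = 814.0 < 5500, so use break Q=5500: TC = 38,000×€130.00 + (38,000/5500.0)×374 + (5500.0/2)×0.33×€130.00 = €5,060,559.00.
EOQ at €127.60 = 821.6 < 17000, so use break Q=17000: TC = 38,000×€127.60 + (38,000/17000.0)×374 + (17000.0/2)×0.33×€127.60 = €5,207,554.00.
Lowest total cost is €5,013,053.81 at Q = 810.9.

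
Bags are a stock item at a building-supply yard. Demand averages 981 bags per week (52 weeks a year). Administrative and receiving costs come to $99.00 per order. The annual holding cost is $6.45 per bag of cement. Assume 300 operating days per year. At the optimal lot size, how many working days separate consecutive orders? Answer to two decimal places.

Annual demand D = 981 × 52 = 51,012.
The optimal lot size = √(2DS/H) = √(2 × 51,012 × 99 / 6.45) ≈ 1251.38.
Cycle time = Q*/D × 300 = 1251.38 / 51,012 × 300 ≈ 7.359 days.

T ≈ 7.36 days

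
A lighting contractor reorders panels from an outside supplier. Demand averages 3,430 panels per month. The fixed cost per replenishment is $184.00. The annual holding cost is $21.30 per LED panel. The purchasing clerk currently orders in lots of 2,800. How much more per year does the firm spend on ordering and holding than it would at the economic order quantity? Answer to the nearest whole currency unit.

Annual demand D = 3,430 × 12 = 41,160.
EOQ = √(2DS/H) = √(2 × 41,160 × 184 / 21.3) ≈ 843.28.
Cost at Q* = (D/Q*)S + (Q*/2)H = √(2DSH) ≈ $17,961.86.
Cost at Q = 2,800: (41,160/2,800)×184 + (2,800/2)×21.3 = $2,704.80 + $29,820.00 = $32,524.80.
Excess = $32,524.80 − $17,961.86 = $14,562.94.

Extra cost ≈ $14,563 per year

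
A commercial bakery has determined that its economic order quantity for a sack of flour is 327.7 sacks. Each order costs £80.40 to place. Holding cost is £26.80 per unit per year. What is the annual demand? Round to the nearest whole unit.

Invert the EOQ relation Q*² = 2DS/H.
From Q* = √(2DS/H): D = Q*²H / (2S) = 327.7² × 26.8 / (2 × 80.4) = 17897.882.

D ≈ 17,898 sacks per year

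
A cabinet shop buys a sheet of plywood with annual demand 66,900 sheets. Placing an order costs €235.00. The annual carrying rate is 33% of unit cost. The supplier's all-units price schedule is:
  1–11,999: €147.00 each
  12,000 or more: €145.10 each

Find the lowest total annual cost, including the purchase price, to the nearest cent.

TC* ≈ €9,873,355.09

Holding cost per unit per year at price C is H = 0.33·C.
Candidates are each tier's EOQ (if it falls in that tier) and each price-break quantity.
EOQ at €147.00 = 805.1 (feasible in tier 1): TC = 66,900×€147.00 + (66,900/805.1)×235 + (805.1/2)×0.33×€147.00 = €9,873,355.09.
EOQ at €145.10 = 810.3 < 12000, so use break Q=12000: TC = 66,900×€145.10 + (66,900/12000.0)×235 + (12000.0/2)×0.33×€145.10 = €9,995,798.12.
Lowest total cost among the candidates is at Q = 805.1.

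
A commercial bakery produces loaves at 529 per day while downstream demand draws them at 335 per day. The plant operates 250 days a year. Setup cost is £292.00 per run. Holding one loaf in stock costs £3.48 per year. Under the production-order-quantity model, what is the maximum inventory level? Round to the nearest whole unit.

I_max ≈ 2,270 loaves

Annual demand D = 335 × 250 = 83,750.
Production build-up factor (1 − d/p) = 1 − 335/529 = 0.3667.
Q* = √(2DS / (H(1 − d/p))) = √(2 × 83,750 × 292 / (3.48 × 0.3667)).
= √(48,910,000 / 1.2762) ≈ 6190.649.
Maximum inventory = Q*(1 − d/p) = 6190.649 × 0.3667 ≈ 2270.295.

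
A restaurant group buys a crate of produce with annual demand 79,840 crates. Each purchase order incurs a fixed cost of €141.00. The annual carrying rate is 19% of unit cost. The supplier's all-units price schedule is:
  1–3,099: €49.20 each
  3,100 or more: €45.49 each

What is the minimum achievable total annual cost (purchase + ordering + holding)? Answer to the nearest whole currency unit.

TC* ≈ €3,648,950

Holding cost per unit per year at price C is H = 0.19·C.
For each price level, check whether its EOQ is feasible; otherwise the best quantity at that price is the breakpoint.
EOQ at €49.20 = 1551.9 (feasible in tier 1): TC = 79,840×€49.20 + (79,840/1551.9)×141 + (1551.9/2)×0.19×€49.20 = €3,942,635.55.
EOQ at €45.49 = 1614.0 < 3100, so use break Q=3100: TC = 79,840×€45.49 + (79,840/3100.0)×141 + (3100.0/2)×0.19×€45.49 = €3,648,949.84.
Lowest total cost among the candidates is at Q = 3100.0.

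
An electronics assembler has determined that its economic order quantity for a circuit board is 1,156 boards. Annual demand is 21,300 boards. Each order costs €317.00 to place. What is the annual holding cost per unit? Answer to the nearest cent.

H ≈ €10.11

Squaring Q* = √(2DS/H) gives Q*² = 2DS/H.
From Q* = √(2DS/H): H = 2DS / Q*² = 2 × 21,300 × 317 / 1,156² = 10.1054.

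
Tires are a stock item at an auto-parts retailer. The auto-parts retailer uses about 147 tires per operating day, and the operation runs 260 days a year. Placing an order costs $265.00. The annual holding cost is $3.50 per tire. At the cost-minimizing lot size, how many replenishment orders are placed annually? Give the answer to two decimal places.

Annual demand D = 147 × 260 = 38,220.
EOQ = √(2DS/H) = √(2 × 38,220 × 265 / 3.5) ≈ 2405.74.
Orders per year = D / Q* = 38,220 / 2405.74 ≈ 15.887.

N ≈ 15.89 orders per year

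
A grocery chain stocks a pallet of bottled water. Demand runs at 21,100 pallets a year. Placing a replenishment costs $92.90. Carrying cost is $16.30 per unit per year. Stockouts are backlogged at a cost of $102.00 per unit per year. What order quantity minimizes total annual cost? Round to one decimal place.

Q* ≈ 528.2 pallets

With planned backorders, Q* = √(2DS/H) · √((H+B)/B).
√(2DS/H) = √(2 × 21,100 × 92.9 / 16.3) = 490.422.
√((H+B)/B) = √((16.3+102)/102) = 1.0769.
Q* ≈ 528.156.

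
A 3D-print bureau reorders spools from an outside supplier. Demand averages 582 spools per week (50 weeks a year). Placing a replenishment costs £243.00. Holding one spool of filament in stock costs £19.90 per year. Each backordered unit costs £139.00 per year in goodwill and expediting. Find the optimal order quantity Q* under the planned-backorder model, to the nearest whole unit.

Annual demand D = 582 × 50 = 29,100.
With planned backorders, Q* = √(2DS/H) · √((H+B)/B).
√(2DS/H) = √(2 × 29,100 × 243 / 19.9) = 843.020.
√((H+B)/B) = √((19.9+139)/139) = 1.0692.
Q* ≈ 901.348.

Q* ≈ 901 spools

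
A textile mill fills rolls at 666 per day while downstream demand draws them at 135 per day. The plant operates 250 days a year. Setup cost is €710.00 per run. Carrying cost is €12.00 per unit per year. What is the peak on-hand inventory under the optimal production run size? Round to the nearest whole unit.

Annual demand D = 135 × 250 = 33,750.
Production build-up factor (1 − d/p) = 1 − 135/666 = 0.7973.
Q* = √(2DS / (H(1 − d/p))) = √(2 × 33,750 × 710 / (12 × 0.7973)).
= √(47,925,000 / 9.5676) ≈ 2238.104.
Maximum inventory = Q*(1 − d/p) = 2238.104 × 0.7973 ≈ 1784.434.

I_max ≈ 1,784 rolls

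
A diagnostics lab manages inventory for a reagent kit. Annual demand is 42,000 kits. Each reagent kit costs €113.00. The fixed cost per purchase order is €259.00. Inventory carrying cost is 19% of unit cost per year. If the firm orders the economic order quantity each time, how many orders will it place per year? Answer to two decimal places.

N ≈ 41.72 orders per year

Holding cost H = 0.19 × €113.00 = €21.4700 per unit per year.
Q* = √(2DS/H) = √(2 × 42,000 × 259 / 21.47) ≈ 1006.64.
Orders per year = D / Q* = 42,000 / 1006.64 ≈ 41.723.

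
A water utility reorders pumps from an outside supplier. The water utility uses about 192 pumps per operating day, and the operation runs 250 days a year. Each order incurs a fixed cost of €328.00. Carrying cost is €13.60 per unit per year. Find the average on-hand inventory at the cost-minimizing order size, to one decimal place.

Annual demand D = 192 × 250 = 48,000.
Q* = √(2DS/H) = √(2 × 48,000 × 328 / 13.6) ≈ 1521.61.
Average inventory = Q*/2 ≈ 1521.61 / 2 = 760.805.

Average inventory ≈ 760.8 pumps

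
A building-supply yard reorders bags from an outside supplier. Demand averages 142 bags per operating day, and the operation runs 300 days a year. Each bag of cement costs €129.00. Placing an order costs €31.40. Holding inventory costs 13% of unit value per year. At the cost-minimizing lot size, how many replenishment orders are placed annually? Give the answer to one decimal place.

N ≈ 106.7 orders per year

Annual demand D = 142 × 300 = 42,600.
Holding cost H = 0.13 × €129.00 = €16.7700 per unit per year.
EOQ = √(2DS/H) = √(2 × 42,600 × 31.4 / 16.77) ≈ 399.41.
Orders per year = D / Q* = 42,600 / 399.41 ≈ 106.658.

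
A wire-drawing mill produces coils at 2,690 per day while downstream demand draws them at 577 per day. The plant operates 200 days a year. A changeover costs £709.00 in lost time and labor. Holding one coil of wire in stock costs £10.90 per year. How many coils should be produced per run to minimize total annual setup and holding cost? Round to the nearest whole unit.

Q* ≈ 4,372 coils

Annual demand D = 577 × 200 = 115,400.
Production build-up factor (1 − d/p) = 1 − 577/2,690 = 0.7855.
Q* = √(2DS / (H(1 − d/p))) = √(2 × 115,400 × 709 / (10.9 × 0.7855)).
= √(163,637,200 / 8.562) ≈ 4371.738.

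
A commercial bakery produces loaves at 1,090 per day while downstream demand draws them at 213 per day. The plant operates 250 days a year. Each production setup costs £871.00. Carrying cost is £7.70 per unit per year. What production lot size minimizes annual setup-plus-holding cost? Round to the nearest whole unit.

Annual demand D = 213 × 250 = 53,250.
Production build-up factor (1 − d/p) = 1 − 213/1,090 = 0.8046.
Q* = √(2DS / (H(1 − d/p))) = √(2 × 53,250 × 871 / (7.7 × 0.8046)).
= √(92,761,500 / 6.1953) ≈ 3869.474.

Q* ≈ 3,869 loaves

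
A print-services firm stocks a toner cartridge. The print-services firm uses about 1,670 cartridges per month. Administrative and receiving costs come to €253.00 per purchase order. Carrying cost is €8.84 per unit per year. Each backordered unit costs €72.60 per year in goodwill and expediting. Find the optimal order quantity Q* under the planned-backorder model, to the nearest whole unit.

Annual demand D = 1,670 × 12 = 20,040.
With planned backorders, Q* = √(2DS/H) · √((H+B)/B).
√(2DS/H) = √(2 × 20,040 × 253 / 8.84) = 1071.021.
√((H+B)/B) = √((8.84+72.6)/72.6) = 1.0591.
Q* ≈ 1134.354.

Q* ≈ 1,134 cartridges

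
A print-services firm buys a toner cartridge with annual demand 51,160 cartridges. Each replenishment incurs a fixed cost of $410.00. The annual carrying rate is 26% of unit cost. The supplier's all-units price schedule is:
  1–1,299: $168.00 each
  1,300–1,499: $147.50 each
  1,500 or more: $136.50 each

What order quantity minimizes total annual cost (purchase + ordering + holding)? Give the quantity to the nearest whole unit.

Holding cost per unit per year at price C is H = 0.26·C.
For each price level, check whether its EOQ is feasible; otherwise the best quantity at that price is the breakpoint.
EOQ at $168.00 = 980.0 (feasible in tier 1): TC = 51,160×$168.00 + (51,160/980.0)×410 + (980.0/2)×0.26×$168.00 = $8,637,686.87.
EOQ at $147.50 = 1045.9 < 1300, so use break Q=1300: TC = 51,160×$147.50 + (51,160/1300.0)×410 + (1300.0/2)×0.26×$147.50 = $7,587,162.58.
EOQ at $136.50 = 1087.2 < 1500, so use break Q=1500: TC = 51,160×$136.50 + (51,160/1500.0)×410 + (1500.0/2)×0.26×$136.50 = $7,023,941.23.
Lowest total cost is $7,023,941.23 at Q = 1500.0.

Q* ≈ 1,500 cartridges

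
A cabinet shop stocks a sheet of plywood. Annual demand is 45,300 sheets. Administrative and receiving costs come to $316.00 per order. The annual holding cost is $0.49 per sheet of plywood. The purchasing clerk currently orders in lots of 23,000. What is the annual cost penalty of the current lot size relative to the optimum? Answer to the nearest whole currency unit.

Extra cost ≈ $2,512 per year

EOQ = √(2DS/H) = √(2 × 45,300 × 316 / 0.49) ≈ 7643.81.
Cost at Q* = (D/Q*)S + (Q*/2)H = √(2DSH) ≈ $3,745.46.
Cost at Q = 23,000: (45,300/23,000)×316 + (23,000/2)×0.49 = $622.38 + $5,635.00 = $6,257.38.
Excess = $6,257.38 − $3,745.46 = $2,511.92.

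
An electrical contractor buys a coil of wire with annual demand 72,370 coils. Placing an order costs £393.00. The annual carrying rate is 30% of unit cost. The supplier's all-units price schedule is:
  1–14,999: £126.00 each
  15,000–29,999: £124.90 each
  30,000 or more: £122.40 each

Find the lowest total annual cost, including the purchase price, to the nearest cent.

TC* ≈ £9,164,989.93

Holding cost per unit per year at price C is H = 0.30·C.
Evaluate total cost at each tier's feasible EOQ or, if the EOQ is below the tier, at the tier's minimum quantity.
EOQ at £126.00 = 1226.7 (feasible in tier 1): TC = 72,370×£126.00 + (72,370/1226.7)×393 + (1226.7/2)×0.30×£126.00 = £9,164,989.93.
EOQ at £124.90 = 1232.1 < 15000, so use break Q=15000: TC = 72,370×£124.90 + (72,370/15000.0)×393 + (15000.0/2)×0.30×£124.90 = £9,321,934.09.
EOQ at £122.40 = 1244.6 < 30000, so use break Q=30000: TC = 72,370×£122.40 + (72,370/30000.0)×393 + (30000.0/2)×0.30×£122.40 = £9,409,836.05.
Lowest total cost among the candidates is at Q = 1226.7.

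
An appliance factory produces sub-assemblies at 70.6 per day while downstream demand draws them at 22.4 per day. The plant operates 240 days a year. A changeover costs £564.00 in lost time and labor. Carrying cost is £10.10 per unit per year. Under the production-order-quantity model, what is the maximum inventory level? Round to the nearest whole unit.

I_max ≈ 640 sub-assemblies

Annual demand D = 22.4 × 240 = 5,376.
Production build-up factor (1 − d/p) = 1 − 22.4/70.6 = 0.6827.
Q* = √(2DS / (H(1 − d/p))) = √(2 × 5,376 × 564 / (10.1 × 0.6827)).
= √(6,064,128 / 6.8955) ≈ 937.783.
Maximum inventory = Q*(1 − d/p) = 937.783 × 0.6827 ≈ 640.243.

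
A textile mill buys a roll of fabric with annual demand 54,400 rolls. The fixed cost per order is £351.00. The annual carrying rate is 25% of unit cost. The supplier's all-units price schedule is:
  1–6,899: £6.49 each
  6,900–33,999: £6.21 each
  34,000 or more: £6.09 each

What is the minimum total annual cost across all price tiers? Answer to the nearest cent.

Holding cost per unit per year at price C is H = 0.25·C.
For each price level, check whether its EOQ is feasible; otherwise the best quantity at that price is the breakpoint.
EOQ at £6.49 = 4851.5 (feasible in tier 1): TC = 54,400×£6.49 + (54,400/4851.5)×351 + (4851.5/2)×0.25×£6.49 = £360,927.55.
EOQ at £6.21 = 4959.7 < 6900, so use break Q=6900: TC = 54,400×£6.21 + (54,400/6900.0)×351 + (6900.0/2)×0.25×£6.21 = £345,947.43.
EOQ at £6.09 = 5008.3 < 34000, so use break Q=34000: TC = 54,400×£6.09 + (54,400/34000.0)×351 + (34000.0/2)×0.25×£6.09 = £357,740.10.
Lowest total cost among the candidates is at Q = 6900.0.

TC* ≈ £345,947.43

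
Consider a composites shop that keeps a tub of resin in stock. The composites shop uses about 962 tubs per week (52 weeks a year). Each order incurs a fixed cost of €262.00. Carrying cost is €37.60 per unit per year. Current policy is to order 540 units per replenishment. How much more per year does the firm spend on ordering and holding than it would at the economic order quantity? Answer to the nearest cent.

Annual demand D = 962 × 52 = 50,024.
EOQ = √(2DS/H) = √(2 × 50,024 × 262 / 37.6) ≈ 834.95.
Cost at Q* = (D/Q*)S + (Q*/2)H = √(2DSH) ≈ €31,394.15.
Cost at Q = 540: (50,024/540)×262 + (540/2)×37.6 = €24,270.90 + €10,152.00 = €34,422.90.
Excess = €34,422.90 − €31,394.15 = €3,028.75.

Extra cost ≈ €3,028.75 per year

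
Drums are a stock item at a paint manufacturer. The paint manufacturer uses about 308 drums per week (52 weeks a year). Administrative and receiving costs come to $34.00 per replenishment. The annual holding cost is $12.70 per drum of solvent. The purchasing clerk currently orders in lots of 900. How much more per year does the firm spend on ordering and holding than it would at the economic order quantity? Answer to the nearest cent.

Annual demand D = 308 × 52 = 16,016.
EOQ = √(2DS/H) = √(2 × 16,016 × 34 / 12.7) ≈ 292.84.
Cost at Q* = (D/Q*)S + (Q*/2)H = √(2DSH) ≈ $3,719.06.
Cost at Q = 900: (16,016/900)×34 + (900/2)×12.7 = $605.05 + $5,715.00 = $6,320.05.
Excess = $6,320.05 − $3,719.06 = $2,600.99.

Extra cost ≈ $2,600.99 per year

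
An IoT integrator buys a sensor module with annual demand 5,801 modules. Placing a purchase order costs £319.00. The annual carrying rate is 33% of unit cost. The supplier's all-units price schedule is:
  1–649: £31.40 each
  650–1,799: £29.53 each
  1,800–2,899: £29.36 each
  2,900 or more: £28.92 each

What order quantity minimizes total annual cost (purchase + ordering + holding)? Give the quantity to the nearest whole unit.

Holding cost per unit per year at price C is H = 0.33·C.
Candidates are each tier's EOQ (if it falls in that tier) and each price-break quantity.
EOQ at £31.40 = 597.6 (feasible in tier 1): TC = 5,801×£31.40 + (5,801/597.6)×319 + (597.6/2)×0.33×£31.40 = £188,344.15.
EOQ at £29.53 = 616.3 < 650, so use break Q=650: TC = 5,801×£29.53 + (5,801/650.0)×319 + (650.0/2)×0.33×£29.53 = £177,317.57.
EOQ at £29.36 = 618.1 < 1800, so use break Q=1800: TC = 5,801×£29.36 + (5,801/1800.0)×319 + (1800.0/2)×0.33×£29.36 = £180,065.35.
EOQ at £28.92 = 622.7 < 2900, so use break Q=2900: TC = 5,801×£28.92 + (5,801/2900.0)×319 + (2900.0/2)×0.33×£28.92 = £182,241.25.
Lowest total cost is £177,317.57 at Q = 650.0.

Q* ≈ 650 modules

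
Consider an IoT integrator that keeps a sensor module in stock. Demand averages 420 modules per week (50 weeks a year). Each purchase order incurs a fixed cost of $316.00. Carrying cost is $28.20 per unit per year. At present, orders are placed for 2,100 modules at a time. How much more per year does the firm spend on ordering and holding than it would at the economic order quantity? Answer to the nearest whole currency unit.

Extra cost ≈ $13,424 per year

Annual demand D = 420 × 50 = 21,000.
EOQ = √(2DS/H) = √(2 × 21,000 × 316 / 28.2) ≈ 686.03.
Cost at Q* = (D/Q*)S + (Q*/2)H = √(2DSH) ≈ $19,346.07.
Cost at Q = 2,100: (21,000/2,100)×316 + (2,100/2)×28.2 = $3,160.00 + $29,610.00 = $32,770.00.
Excess = $32,770.00 − $19,346.07 = $13,423.93.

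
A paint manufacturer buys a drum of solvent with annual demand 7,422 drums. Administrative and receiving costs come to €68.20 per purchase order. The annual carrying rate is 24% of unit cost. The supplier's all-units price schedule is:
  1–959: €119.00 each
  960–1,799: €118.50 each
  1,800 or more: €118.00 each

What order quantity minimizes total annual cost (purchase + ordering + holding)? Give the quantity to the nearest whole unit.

Holding cost per unit per year at price C is H = 0.24·C.
Candidates are each tier's EOQ (if it falls in that tier) and each price-break quantity.
EOQ at €119.00 = 188.3 (feasible in tier 1): TC = 7,422×€119.00 + (7,422/188.3)×68.2 + (188.3/2)×0.24×€119.00 = €888,595.08.
EOQ at €118.50 = 188.7 < 960, so use break Q=960: TC = 7,422×€118.50 + (7,422/960.0)×68.2 + (960.0/2)×0.24×€118.50 = €893,685.47.
EOQ at €118.00 = 189.1 < 1800, so use break Q=1800: TC = 7,422×€118.00 + (7,422/1800.0)×68.2 + (1800.0/2)×0.24×€118.00 = €901,565.21.
Lowest total cost is €888,595.08 at Q = 188.3.

Q* ≈ 188 drums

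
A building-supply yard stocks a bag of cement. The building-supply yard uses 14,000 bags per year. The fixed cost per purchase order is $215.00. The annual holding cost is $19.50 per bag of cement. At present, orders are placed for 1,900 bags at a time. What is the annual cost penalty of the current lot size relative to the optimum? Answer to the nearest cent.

EOQ = √(2DS/H) = √(2 × 14,000 × 215 / 19.5) ≈ 555.62.
Cost at Q* = (D/Q*)S + (Q*/2)H = √(2DSH) ≈ $10,834.67.
Cost at Q = 1,900: (14,000/1,900)×215 + (1,900/2)×19.5 = $1,584.21 + $18,525.00 = $20,109.21.
Excess = $20,109.21 − $10,834.67 = $9,274.54.

Extra cost ≈ $9,274.54 per year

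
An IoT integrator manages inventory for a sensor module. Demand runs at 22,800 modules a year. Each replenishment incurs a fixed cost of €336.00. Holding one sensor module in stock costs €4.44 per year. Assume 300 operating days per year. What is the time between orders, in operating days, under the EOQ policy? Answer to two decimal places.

T ≈ 24.44 days

Q* = √(2DS/H) = √(2 × 22,800 × 336 / 4.44) ≈ 1857.64.
Cycle time = Q*/D × 300 = 1857.64 / 22,800 × 300 ≈ 24.443 days.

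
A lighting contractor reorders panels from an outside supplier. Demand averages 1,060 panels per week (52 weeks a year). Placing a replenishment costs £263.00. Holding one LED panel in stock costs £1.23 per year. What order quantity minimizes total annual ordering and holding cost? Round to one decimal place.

Q* ≈ 4,855.1 panels

Annual demand D = 1,060 × 52 = 55,120.
EOQ = √(2DS / H) = √(2 × 55,120 × 263 / 1.23).
= √(28,993,120 / 1.23) = √23,571,642.2764 ≈ 4855.064.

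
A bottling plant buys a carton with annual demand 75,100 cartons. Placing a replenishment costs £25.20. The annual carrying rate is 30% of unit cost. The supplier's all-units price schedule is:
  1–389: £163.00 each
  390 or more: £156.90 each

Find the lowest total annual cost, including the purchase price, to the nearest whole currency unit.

TC* ≈ £11,797,221

Holding cost per unit per year at price C is H = 0.30·C.
Candidates are each tier's EOQ (if it falls in that tier) and each price-break quantity.
EOQ at £163.00 = 278.2 (feasible in tier 1): TC = 75,100×£163.00 + (75,100/278.2)×25.2 + (278.2/2)×0.30×£163.00 = £12,254,904.72.
EOQ at £156.90 = 283.6 < 390, so use break Q=390: TC = 75,100×£156.90 + (75,100/390.0)×25.2 + (390.0/2)×0.30×£156.90 = £11,797,221.27.
Lowest total cost among the candidates is at Q = 390.0.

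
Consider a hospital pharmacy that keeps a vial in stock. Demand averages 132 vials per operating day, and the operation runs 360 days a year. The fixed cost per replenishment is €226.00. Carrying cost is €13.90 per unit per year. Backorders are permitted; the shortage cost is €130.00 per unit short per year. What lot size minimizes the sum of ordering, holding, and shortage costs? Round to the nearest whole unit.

Annual demand D = 132 × 360 = 47,520.
With planned backorders, Q* = √(2DS/H) · √((H+B)/B).
√(2DS/H) = √(2 × 47,520 × 226 / 13.9) = 1243.083.
√((H+B)/B) = √((13.9+130)/130) = 1.0521.
Q* ≈ 1307.852.

Q* ≈ 1,308 vials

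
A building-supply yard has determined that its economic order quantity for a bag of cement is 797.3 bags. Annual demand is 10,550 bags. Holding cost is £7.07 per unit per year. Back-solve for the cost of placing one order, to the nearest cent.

S ≈ £213.00

Squaring Q* = √(2DS/H) gives Q*² = 2DS/H.
From Q* = √(2DS/H): S = Q*²H / (2D) = 797.3² × 7.07 / (2 × 10,550) = 213.0004.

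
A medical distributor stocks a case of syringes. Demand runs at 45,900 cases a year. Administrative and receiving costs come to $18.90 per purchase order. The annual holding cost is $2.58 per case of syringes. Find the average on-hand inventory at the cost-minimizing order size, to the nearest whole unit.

Average inventory ≈ 410 cases

Q* = √(2DS/H) = √(2 × 45,900 × 18.9 / 2.58) ≈ 820.05.
Average inventory = Q*/2 ≈ 820.05 / 2 = 410.027.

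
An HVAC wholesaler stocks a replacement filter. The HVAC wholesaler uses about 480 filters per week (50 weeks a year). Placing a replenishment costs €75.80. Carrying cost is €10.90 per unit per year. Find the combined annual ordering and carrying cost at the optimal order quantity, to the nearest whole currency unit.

Annual demand D = 480 × 50 = 24,000.
Q* = √(2DS/H) = √(2 × 24,000 × 75.8 / 10.9) ≈ 577.75.
At Q*, ordering cost (D/Q*)S equals holding cost (Q*/2)H, each = √(DSH/2).
Minimum total = √(2DSH) = √(2 × 24,000 × 75.8 × 10.9) ≈ 6297.504.

TC* ≈ €6,298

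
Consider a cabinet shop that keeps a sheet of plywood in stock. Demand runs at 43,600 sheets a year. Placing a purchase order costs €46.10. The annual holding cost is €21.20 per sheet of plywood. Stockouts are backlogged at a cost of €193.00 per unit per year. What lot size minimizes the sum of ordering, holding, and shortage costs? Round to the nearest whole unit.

Q* ≈ 459 sheets

With planned backorders, Q* = √(2DS/H) · √((H+B)/B).
√(2DS/H) = √(2 × 43,600 × 46.1 / 21.2) = 435.452.
√((H+B)/B) = √((21.2+193)/193) = 1.0535.
Q* ≈ 458.746.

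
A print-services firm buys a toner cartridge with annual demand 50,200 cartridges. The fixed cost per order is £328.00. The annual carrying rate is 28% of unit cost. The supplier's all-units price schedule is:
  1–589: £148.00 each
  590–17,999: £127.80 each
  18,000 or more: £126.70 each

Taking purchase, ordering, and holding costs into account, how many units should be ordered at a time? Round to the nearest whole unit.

Q* ≈ 959 cartridges

Holding cost per unit per year at price C is H = 0.28·C.
For each price level, check whether its EOQ is feasible; otherwise the best quantity at that price is the breakpoint.
Tier 1 (£148.00): EOQ = 891.4 exceeds tier's upper bound 589, so this tier is dominated.
EOQ at £127.80 = 959.3 (feasible in tier 2): TC = 50,200×£127.80 + (50,200/959.3)×328 + (959.3/2)×0.28×£127.80 = £6,449,887.98.
EOQ at £126.70 = 963.5 < 18000, so use break Q=18000: TC = 50,200×£126.70 + (50,200/18000.0)×328 + (18000.0/2)×0.28×£126.70 = £6,680,538.76.
Lowest total cost is £6,449,887.98 at Q = 959.3.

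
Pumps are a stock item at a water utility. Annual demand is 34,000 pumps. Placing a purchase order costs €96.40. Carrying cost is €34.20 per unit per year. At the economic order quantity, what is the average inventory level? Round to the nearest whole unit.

EOQ = √(2DS/H) = √(2 × 34,000 × 96.4 / 34.2) ≈ 437.80.
Average inventory = Q*/2 ≈ 437.80 / 2 = 218.902.

Average inventory ≈ 219 pumps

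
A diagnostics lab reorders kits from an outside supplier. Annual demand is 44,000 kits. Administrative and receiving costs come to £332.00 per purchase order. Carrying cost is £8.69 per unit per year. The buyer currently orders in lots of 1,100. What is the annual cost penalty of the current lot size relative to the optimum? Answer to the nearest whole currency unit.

EOQ = √(2DS/H) = √(2 × 44,000 × 332 / 8.69) ≈ 1833.58.
Cost at Q* = (D/Q*)S + (Q*/2)H = √(2DSH) ≈ £15,933.83.
Cost at Q = 1,100: (44,000/1,100)×332 + (1,100/2)×8.69 = £13,280.00 + £4,779.50 = £18,059.50.
Excess = £18,059.50 − £15,933.83 = £2,125.67.

Extra cost ≈ £2,126 per year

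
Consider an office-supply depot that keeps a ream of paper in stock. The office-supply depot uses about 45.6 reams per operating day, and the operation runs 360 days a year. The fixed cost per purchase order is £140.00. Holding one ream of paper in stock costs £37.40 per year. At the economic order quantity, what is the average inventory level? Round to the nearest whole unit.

Annual demand D = 45.6 × 360 = 16,416.
The optimal lot size = √(2DS/H) = √(2 × 16,416 × 140 / 37.4) ≈ 350.57.
Average inventory = Q*/2 ≈ 350.57 / 2 = 175.286.

Average inventory ≈ 175 reams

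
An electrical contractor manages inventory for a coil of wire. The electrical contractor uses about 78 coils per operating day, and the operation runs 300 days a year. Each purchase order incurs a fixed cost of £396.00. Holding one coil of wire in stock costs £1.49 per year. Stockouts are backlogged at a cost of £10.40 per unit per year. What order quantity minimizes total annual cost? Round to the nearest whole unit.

Annual demand D = 78 × 300 = 23,400.
With planned backorders, Q* = √(2DS/H) · √((H+B)/B).
√(2DS/H) = √(2 × 23,400 × 396 / 1.49) = 3526.772.
√((H+B)/B) = √((1.49+10.4)/10.4) = 1.0692.
Q* ≈ 3770.958.

Q* ≈ 3,771 coils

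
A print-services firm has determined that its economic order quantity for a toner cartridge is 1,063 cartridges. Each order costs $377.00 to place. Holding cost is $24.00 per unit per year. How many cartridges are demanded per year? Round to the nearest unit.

D ≈ 35,967 cartridges per year

The basic EOQ model gives Q* = √(2DS/H); rearrange for the unknown.
From Q* = √(2DS/H): D = Q*²H / (2S) = 1,063² × 24 / (2 × 377) = 35967.183.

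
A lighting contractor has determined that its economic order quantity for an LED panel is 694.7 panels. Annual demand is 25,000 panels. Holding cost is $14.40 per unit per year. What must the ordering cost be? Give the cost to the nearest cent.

S ≈ $138.99

Squaring Q* = √(2DS/H) gives Q*² = 2DS/H.
From Q* = √(2DS/H): S = Q*²H / (2D) = 694.7² × 14.4 / (2 × 25,000) = 138.9911.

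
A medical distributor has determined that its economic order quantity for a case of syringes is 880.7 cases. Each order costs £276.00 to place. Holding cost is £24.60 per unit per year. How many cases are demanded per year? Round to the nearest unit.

The basic EOQ model gives Q* = √(2DS/H); rearrange for the unknown.
From Q* = √(2DS/H): D = Q*²H / (2S) = 880.7² × 24.6 / (2 × 276) = 34566.231.

D ≈ 34,566 cases per year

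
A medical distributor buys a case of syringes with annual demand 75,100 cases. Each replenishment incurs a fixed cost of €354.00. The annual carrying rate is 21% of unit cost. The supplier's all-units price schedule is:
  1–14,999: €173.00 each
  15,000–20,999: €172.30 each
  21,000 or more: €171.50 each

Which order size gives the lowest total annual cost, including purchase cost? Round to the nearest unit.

Q* ≈ 1,210 cases

Holding cost per unit per year at price C is H = 0.21·C.
For each price level, check whether its EOQ is feasible; otherwise the best quantity at that price is the breakpoint.
EOQ at €173.00 = 1209.8 (feasible in tier 1): TC = 75,100×€173.00 + (75,100/1209.8)×354 + (1209.8/2)×0.21×€173.00 = €13,036,251.05.
EOQ at €172.30 = 1212.2 < 15000, so use break Q=15000: TC = 75,100×€172.30 + (75,100/15000.0)×354 + (15000.0/2)×0.21×€172.30 = €13,212,874.86.
EOQ at €171.50 = 1215.1 < 21000, so use break Q=21000: TC = 75,100×€171.50 + (75,100/21000.0)×354 + (21000.0/2)×0.21×€171.50 = €13,259,073.47.
Lowest total cost is €13,036,251.05 at Q = 1209.8.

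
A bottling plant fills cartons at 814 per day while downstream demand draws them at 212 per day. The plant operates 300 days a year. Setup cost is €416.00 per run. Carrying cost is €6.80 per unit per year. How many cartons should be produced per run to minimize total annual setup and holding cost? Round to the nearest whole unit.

Q* ≈ 3,244 cartons

Annual demand D = 212 × 300 = 63,600.
Production build-up factor (1 − d/p) = 1 − 212/814 = 0.7396.
Q* = √(2DS / (H(1 − d/p))) = √(2 × 63,600 × 416 / (6.8 × 0.7396)).
= √(52,915,200 / 5.029) ≈ 3243.768.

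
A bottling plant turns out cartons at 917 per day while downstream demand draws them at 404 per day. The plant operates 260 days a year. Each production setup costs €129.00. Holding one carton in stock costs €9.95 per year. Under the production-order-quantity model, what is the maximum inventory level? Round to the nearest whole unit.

Annual demand D = 404 × 260 = 105,040.
Production build-up factor (1 − d/p) = 1 − 404/917 = 0.5594.
Q* = √(2DS / (H(1 − d/p))) = √(2 × 105,040 × 129 / (9.95 × 0.5594)).
= √(27,100,320 / 5.5664) ≈ 2206.488.
Maximum inventory = Q*(1 − d/p) = 2206.488 × 0.5594 ≈ 1234.382.

I_max ≈ 1,234 cartons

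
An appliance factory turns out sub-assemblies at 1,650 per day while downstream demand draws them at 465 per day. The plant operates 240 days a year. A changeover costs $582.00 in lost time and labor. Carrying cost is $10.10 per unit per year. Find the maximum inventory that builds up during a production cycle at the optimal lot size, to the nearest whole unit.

Annual demand D = 465 × 240 = 111,600.
Production build-up factor (1 − d/p) = 1 − 465/1,650 = 0.7182.
Q* = √(2DS / (H(1 − d/p))) = √(2 × 111,600 × 582 / (10.1 × 0.7182)).
= √(129,902,400 / 7.2536) ≈ 4231.854.
Maximum inventory = Q*(1 − d/p) = 4231.854 × 0.7182 ≈ 3039.241.

I_max ≈ 3,039 sub-assemblies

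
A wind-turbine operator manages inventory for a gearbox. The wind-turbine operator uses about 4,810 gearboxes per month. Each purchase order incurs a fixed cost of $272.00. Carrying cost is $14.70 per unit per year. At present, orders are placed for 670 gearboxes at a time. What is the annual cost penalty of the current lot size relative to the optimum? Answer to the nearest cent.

Annual demand D = 4,810 × 12 = 57,720.
EOQ = √(2DS/H) = √(2 × 57,720 × 272 / 14.7) ≈ 1461.52.
Cost at Q* = (D/Q*)S + (Q*/2)H = √(2DSH) ≈ $21,484.30.
Cost at Q = 670: (57,720/670)×272 + (670/2)×14.7 = $23,432.60 + $4,924.50 = $28,357.10.
Excess = $28,357.10 − $21,484.30 = $6,872.79.

Extra cost ≈ $6,872.79 per year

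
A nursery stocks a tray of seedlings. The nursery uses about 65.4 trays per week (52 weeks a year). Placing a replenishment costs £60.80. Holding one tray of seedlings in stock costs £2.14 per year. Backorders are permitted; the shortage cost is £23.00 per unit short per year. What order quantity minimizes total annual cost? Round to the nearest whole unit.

Q* ≈ 460 trays

Annual demand D = 65.4 × 52 = 3,400.8.
With planned backorders, Q* = √(2DS/H) · √((H+B)/B).
√(2DS/H) = √(2 × 3,400.8 × 60.8 / 2.14) = 439.593.
√((H+B)/B) = √((2.14+23)/23) = 1.0455.
Q* ≈ 459.589.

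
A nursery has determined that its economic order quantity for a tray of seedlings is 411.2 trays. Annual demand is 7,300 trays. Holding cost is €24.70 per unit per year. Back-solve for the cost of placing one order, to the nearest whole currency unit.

S ≈ €286

Squaring Q* = √(2DS/H) gives Q*² = 2DS/H.
From Q* = √(2DS/H): S = Q*²H / (2D) = 411.2² × 24.7 / (2 × 7,300) = 286.0555.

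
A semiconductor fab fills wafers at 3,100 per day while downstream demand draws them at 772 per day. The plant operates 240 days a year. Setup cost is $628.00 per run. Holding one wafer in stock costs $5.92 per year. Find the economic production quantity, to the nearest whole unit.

Annual demand D = 772 × 240 = 185,280.
Production build-up factor (1 − d/p) = 1 − 772/3,100 = 0.7510.
Q* = √(2DS / (H(1 − d/p))) = √(2 × 185,280 × 628 / (5.92 × 0.7510)).
= √(232,711,680 / 4.4457) ≈ 7234.984.

Q* ≈ 7,235 wafers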